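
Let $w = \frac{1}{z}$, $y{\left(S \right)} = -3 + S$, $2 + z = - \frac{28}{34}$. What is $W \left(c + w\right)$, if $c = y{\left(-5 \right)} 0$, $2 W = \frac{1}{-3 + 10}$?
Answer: $- \frac{17}{672} \approx -0.025298$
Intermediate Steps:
$W = \frac{1}{14}$ ($W = \frac{1}{2 \left(-3 + 10\right)} = \frac{1}{2 \cdot 7} = \frac{1}{2} \cdot \frac{1}{7} = \frac{1}{14} \approx 0.071429$)
$z = - \frac{48}{17}$ ($z = -2 - \frac{28}{34} = -2 - \frac{14}{17} = - \frac{48}{17} \approx -2.8235$)
$w = - \frac{17}{48}$ ($w = \frac{1}{- \frac{48}{17}} = - \frac{17}{48} \approx -0.35417$)
$c = 0$ ($c = \left(-3 - 5\right) 0 = \left(-8\right) 0 = 0$)
$W \left(c + w\right) = \frac{0 - \frac{17}{48}}{14} = \frac{1}{14} \left(- \frac{17}{48}\right) = - \frac{17}{672}$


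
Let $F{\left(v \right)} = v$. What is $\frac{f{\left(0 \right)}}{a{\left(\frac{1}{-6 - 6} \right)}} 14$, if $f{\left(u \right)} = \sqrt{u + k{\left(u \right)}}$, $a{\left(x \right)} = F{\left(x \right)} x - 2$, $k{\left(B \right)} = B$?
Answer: $0$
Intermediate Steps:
$a{\left(x \right)} = -2 + x^{2}$ ($a{\left(x \right)} = x x - 2 = x^{2} - 2 = -2 + x^{2}$)
$f{\left(u \right)} = \sqrt{2} \sqrt{u}$ ($f{\left(u \right)} = \sqrt{u + u} = \sqrt{2 u} = \sqrt{2} \sqrt{u}$)
$\frac{f{\left(0 \right)}}{a{\left(\frac{1}{-6 - 6} \right)}} 14 = \frac{\sqrt{2} \sqrt{0}}{-2 + \left(\frac{1}{-6 - 6}\right)^{2}} \cdot 14 = \frac{\sqrt{2} \cdot 0}{-2 + \left(\frac{1}{-6 - 6}\right)^{2}} \cdot 14 = \frac{0}{-2 + \left(\frac{1}{-12}\right)^{2}} \cdot 14 = \frac{0}{-2 + \left(- \frac{1}{12}\right)^{2}} \cdot 14 = \frac{0}{-2 + \frac{1}{144}} \cdot 14 = \frac{0}{- \frac{287}{144}} \cdot 14 = 0 \left(- \frac{144}{287}\right) 14 = 0 \cdot 14 = 0$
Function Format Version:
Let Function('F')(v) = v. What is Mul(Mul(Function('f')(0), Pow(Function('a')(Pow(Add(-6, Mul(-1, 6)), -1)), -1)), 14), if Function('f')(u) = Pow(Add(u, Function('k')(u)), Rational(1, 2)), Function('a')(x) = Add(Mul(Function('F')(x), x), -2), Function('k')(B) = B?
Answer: 0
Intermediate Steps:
Function('a')(x) = Add(-2, Pow(x, 2)) (Function('a')(x) = Add(Mul(x, x), -2) = Add(Pow(x, 2), -2) = Add(-2, Pow(x, 2)))
Function('f')(u) = Mul(Pow(2, Rational(1, 2)), Pow(u, Rational(1, 2))) (Function('f')(u) = Pow(Add(u, u), Rational(1, 2)) = Pow(Mul(2, u), Rational(1, 2)) = Mul(Pow(2, Rational(1, 2)), Pow(u, Rational(1, 2))))
Mul(Mul(Function('f')(0), Pow(Function('a')(Pow(Add(-6, Mul(-1, 6)), -1)), -1)), 14) = Mul(Mul(Mul(Pow(2, Rational(1, 2)), Pow(0, Rational(1, 2))), Pow(Add(-2, Pow(Pow(Add(-6, Mul(-1, 6)), -1), 2)), -1)), 14) = Mul(Mul(Mul(Pow(2, Rational(1, 2)), 0), Pow(Add(-2, Pow(Pow(Add(-6, -6), -1), 2)), -1)), 14) = Mul(Mul(0, Pow(Add(-2, Pow(Pow(-12, -1), 2)), -1)), 14) = Mul(Mul(0, Pow(Add(-2, Pow(Rational(-1, 12), 2)), -1)), 14) = Mul(Mul(0, Pow(Add(-2, Rational(1, 144)), -1)), 14) = Mul(Mul(0, Pow(Rational(-287, 144), -1)), 14) = Mul(Mul(0, Rational(-144, 287)), 14) = Mul(0, 14) = 0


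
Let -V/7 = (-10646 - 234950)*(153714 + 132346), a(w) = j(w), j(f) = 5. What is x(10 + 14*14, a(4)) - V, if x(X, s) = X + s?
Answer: -491786342109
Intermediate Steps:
a(w) = 5
V = 491786342320 (V = -7*(-10646 - 234950)*(153714 + 132346) = -(-1719172)*286060 = -7*(-70255191760) = 491786342320)
x(10 + 14*14, a(4)) - V = ((10 + 14*14) + 5) - 1*491786342320 = ((10 + 196) + 5) - 491786342320 = (206 + 5) - 491786342320 = 211 - 491786342320 = -491786342109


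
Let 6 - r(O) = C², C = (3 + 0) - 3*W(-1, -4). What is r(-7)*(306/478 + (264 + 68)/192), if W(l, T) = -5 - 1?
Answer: -3941245/3824 ≈ -1030.7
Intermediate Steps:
W(l, T) = -6
C = 21 (C = (3 + 0) - 3*(-6) = 3 + 18 = 21)
r(O) = -435 (r(O) = 6 - 1*21² = 6 - 1*441 = 6 - 441 = -435)
r(-7)*(306/478 + (264 + 68)/192) = -435*(306/478 + (264 + 68)/192) = -435*(306*(1/478) + 332*(1/192)) = -435*(153/239 + 83/48) = -435*27181/11472 = -3941245/3824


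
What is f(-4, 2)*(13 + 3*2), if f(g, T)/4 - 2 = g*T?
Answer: -456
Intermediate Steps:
f(g, T) = 8 + 4*T*g (f(g, T) = 8 + 4*(g*T) = 8 + 4*(T*g) = 8 + 4*T*g)
f(-4, 2)*(13 + 3*2) = (8 + 4*2*(-4))*(13 + 3*2) = (8 - 32)*(13 + 6) = -24*19 = -456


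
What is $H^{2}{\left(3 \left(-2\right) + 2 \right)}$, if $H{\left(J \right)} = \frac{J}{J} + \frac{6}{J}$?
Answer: $\frac{1}{4} \approx 0.25$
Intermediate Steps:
$H{\left(J \right)} = 1 + \frac{6}{J}$
$H^{2}{\left(3 \left(-2\right) + 2 \right)} = \left(\frac{6 + \left(3 \left(-2\right) + 2\right)}{3 \left(-2\right) + 2}\right)^{2} = \left(\frac{6 + \left(-6 + 2\right)}{-6 + 2}\right)^{2} = \left(\frac{6 - 4}{-4}\right)^{2} = \left(\left(- \frac{1}{4}\right) 2\right)^{2} = \left(- \frac{1}{2}\right)^{2} = \frac{1}{4}$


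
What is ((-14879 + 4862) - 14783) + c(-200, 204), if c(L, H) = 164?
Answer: -24636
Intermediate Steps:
((-14879 + 4862) - 14783) + c(-200, 204) = ((-14879 + 4862) - 14783) + 164 = (-10017 - 14783) + 164 = -24800 + 164 = -24636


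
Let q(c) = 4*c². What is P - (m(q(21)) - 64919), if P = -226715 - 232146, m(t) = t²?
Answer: -3505638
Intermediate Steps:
P = -458861
P - (m(q(21)) - 64919) = -458861 - ((4*21²)² - 64919) = -458861 - ((4*441)² - 64919) = -458861 - (1764² - 64919) = -458861 - (3111696 - 64919) = -458861 - 1*3046777 = -458861 - 3046777 = -3505638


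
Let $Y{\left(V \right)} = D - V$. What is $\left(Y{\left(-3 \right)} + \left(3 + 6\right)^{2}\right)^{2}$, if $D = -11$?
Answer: $5329$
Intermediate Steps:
$Y{\left(V \right)} = -11 - V$
$\left(Y{\left(-3 \right)} + \left(3 + 6\right)^{2}\right)^{2} = \left(\left(-11 - -3\right) + \left(3 + 6\right)^{2}\right)^{2} = \left(\left(-11 + 3\right) + 9^{2}\right)^{2} = \left(-8 + 81\right)^{2} = 73^{2} = 5329$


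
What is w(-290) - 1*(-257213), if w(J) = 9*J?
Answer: 254603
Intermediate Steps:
w(-290) - 1*(-257213) = 9*(-290) - 1*(-257213) = -2610 + 257213 = 254603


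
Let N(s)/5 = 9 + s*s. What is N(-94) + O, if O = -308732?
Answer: -264507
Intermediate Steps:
N(s) = 45 + 5*s² (N(s) = 5*(9 + s*s) = 5*(9 + s²) = 45 + 5*s²)
N(-94) + O = (45 + 5*(-94)²) - 308732 = (45 + 5*8836) - 308732 = (45 + 44180) - 308732 = 44225 - 308732 = -264507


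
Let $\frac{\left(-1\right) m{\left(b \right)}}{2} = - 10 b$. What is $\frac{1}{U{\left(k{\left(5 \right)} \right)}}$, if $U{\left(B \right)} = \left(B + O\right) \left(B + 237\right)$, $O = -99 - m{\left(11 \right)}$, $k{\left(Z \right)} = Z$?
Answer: $- \frac{1}{75988} \approx -1.316 \cdot 10^{-5}$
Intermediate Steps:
$m{\left(b \right)} = 20 b$ ($m{\left(b \right)} = - 2 \left(- 10 b\right) = 20 b$)
$O = -319$ ($O = -99 - 20 \cdot 11 = -99 - 220 = -319$)
$U{\left(B \right)} = \left(-319 + B\right) \left(237 + B\right)$ ($U{\left(B \right)} = \left(B - 319\right) \left(B + 237\right) = \left(-319 + B\right) \left(237 + B\right)$)
$\frac{1}{U{\left(k{\left(5 \right)} \right)}} = \frac{1}{-75603 + 5^{2} - 410} = \frac{1}{-75603 + 25 - 410} = \frac{1}{-75988} = - \frac{1}{75988}$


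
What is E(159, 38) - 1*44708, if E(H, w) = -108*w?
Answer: -48812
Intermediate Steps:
E(159, 38) - 1*44708 = -108*38 - 1*44708 = -4104 - 44708 = -48812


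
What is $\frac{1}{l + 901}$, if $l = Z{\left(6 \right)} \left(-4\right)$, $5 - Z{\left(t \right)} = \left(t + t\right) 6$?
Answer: $\frac{1}{1169} \approx 0.00085543$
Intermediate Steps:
$Z{\left(t \right)} = 5 - 12 t$ ($Z{\left(t \right)} = 5 - \left(t + t\right) 6 = 5 - 2 t 6 = 5 - 12 t$)
$l = 268$ ($l = \left(5 - 72\right) \left(-4\right) = \left(-67\right) \left(-4\right) = 268$)
$\frac{1}{l + 901} = \frac{1}{268 + 901} = \frac{1}{1169}$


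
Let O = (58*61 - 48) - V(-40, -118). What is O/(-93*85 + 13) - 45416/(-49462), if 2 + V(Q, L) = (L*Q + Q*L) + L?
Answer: 23099519/13941218 ≈ 1.6569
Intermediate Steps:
V(Q, L) = -2 + L + 2*L*Q (V(Q, L) = -2 + ((L*Q + Q*L) + L) = -2 + ((L*Q + L*Q) + L) = -2 + (2*L*Q + L) = -2 + (L + 2*L*Q) = -2 + L + 2*L*Q)
O = -5830 (O = (58*61 - 48) - (-2 - 118 + 2*(-118)*(-40)) = (3538 - 48) - (-2 - 118 + 9440) = 3490 - 1*9320 = 3490 - 9320 = -5830)
O/(-93*85 + 13) - 45416/(-49462) = -5830/(-93*85 + 13) - 45416/(-49462) = -5830/(-7905 + 13) - 45416*(-1/49462) = -5830/(-7892) + 3244/3533 = -5830*(-1/7892) + 3244/3533 = 2915/3946 + 3244/3533 = 23099519/13941218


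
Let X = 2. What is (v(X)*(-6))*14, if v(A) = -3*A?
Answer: 504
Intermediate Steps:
(v(X)*(-6))*14 = (-3*2*(-6))*14 = -6*(-6)*14 = 36*14 = 504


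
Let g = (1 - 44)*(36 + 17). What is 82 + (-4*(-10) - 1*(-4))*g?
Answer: -100194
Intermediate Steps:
g = -2279 (g = -43*53 = -2279)
82 + (-4*(-10) - 1*(-4))*g = 82 + (-4*(-10) - 1*(-4))*(-2279) = 82 + (40 + 4)*(-2279) = 82 + 44*(-2279) = 82 - 100276 = -100194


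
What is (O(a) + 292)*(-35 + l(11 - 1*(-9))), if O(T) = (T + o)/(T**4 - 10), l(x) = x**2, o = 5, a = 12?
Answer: 2208983285/20726 ≈ 1.0658e+5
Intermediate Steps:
O(T) = (5 + T)/(-10 + T**4) (O(T) = (T + 5)/(T**4 - 10) = (5 + T)/(-10 + T**4))
(O(a) + 292)*(-35 + l(11 - 1*(-9))) = ((5 + 12)/(-10 + 12**4) + 292)*(-35 + (11 - 1*(-9))**2) = (17/(-10 + 20736) + 292)*(-35 + (11 + 9)**2) = (17/20726 + 292)*(-35 + 20**2) = ((1/20726)*17 + 292)*(-35 + 400) = (17/20726 + 292)*365 = (6052009/20726)*365 = 2208983285/20726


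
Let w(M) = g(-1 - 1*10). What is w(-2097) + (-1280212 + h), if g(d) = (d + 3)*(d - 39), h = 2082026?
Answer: 802214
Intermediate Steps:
g(d) = (-39 + d)*(3 + d) (g(d) = (3 + d)*(-39 + d) = (-39 + d)*(3 + d))
w(M) = 400 (w(M) = -117 + (-1 - 1*10)² - 36*(-1 - 1*10) = -117 + (-1 - 10)² - 36*(-1 - 10) = -117 + (-11)² - 36*(-11) = -117 + 121 + 396 = 400)
w(-2097) + (-1280212 + h) = 400 + (-1280212 + 2082026) = 400 + 801814 = 802214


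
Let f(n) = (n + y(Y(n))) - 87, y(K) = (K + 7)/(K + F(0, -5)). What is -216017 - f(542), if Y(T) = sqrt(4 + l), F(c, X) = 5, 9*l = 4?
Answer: -8009519/37 + 12*sqrt(10)/185 ≈ -2.1647e+5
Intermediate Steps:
l = 4/9 (l = (1/9)*4 = 4/9 ≈ 0.44444)
Y(T) = 2*sqrt(10)/3 (Y(T) = sqrt(4 + 4/9) = sqrt(40/9) = 2*sqrt(10)/3)
y(K) = (7 + K)/(5 + K) (y(K) = (K + 7)/(K + 5) = (7 + K)/(5 + K))
f(n) = -87 + n + (7 + 2*sqrt(10)/3)/(5 + 2*sqrt(10)/3) (f(n) = (n + (7 + 2*sqrt(10)/3)/(5 + 2*sqrt(10)/3)) - 87 = -87 + n + (7 + 2*sqrt(10)/3)/(5 + 2*sqrt(10)/3))
-216017 - f(542) = -216017 - (-3164/37 + 542 - 12*sqrt(10)/185) = -216017 - (16890/37 - 12*sqrt(10)/185) = -216017 + (-16890/37 + 12*sqrt(10)/185) = -8009519/37 + 12*sqrt(10)/185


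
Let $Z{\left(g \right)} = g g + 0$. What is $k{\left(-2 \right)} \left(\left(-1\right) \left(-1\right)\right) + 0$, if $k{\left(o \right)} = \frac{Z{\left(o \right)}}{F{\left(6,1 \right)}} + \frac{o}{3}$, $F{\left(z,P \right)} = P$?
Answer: $\frac{10}{3} \approx 3.3333$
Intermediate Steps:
$Z{\left(g \right)} = g^{2}$ ($Z{\left(g \right)} = g^{2} + 0 = g^{2}$)
$k{\left(o \right)} = o^{2} + \frac{o}{3}$ ($k{\left(o \right)} = \frac{o^{2}}{1} + \frac{o}{3} = o^{2} \cdot 1 + o \frac{1}{3} = o^{2} + \frac{o}{3}$)
$k{\left(-2 \right)} \left(\left(-1\right) \left(-1\right)\right) + 0 = - 2 \left(\frac{1}{3} - 2\right) \left(\left(-1\right) \left(-1\right)\right) + 0 = \left(-2\right) \left(- \frac{5}{3}\right) 1 + 0 = \frac{10}{3} \cdot 1 + 0 = \frac{10}{3} + 0 = \frac{10}{3}$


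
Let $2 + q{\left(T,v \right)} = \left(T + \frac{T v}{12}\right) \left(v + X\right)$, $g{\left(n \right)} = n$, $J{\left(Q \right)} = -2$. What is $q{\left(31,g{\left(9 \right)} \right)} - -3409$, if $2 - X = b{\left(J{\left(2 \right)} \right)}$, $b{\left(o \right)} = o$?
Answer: $\frac{16449}{4} \approx 4112.3$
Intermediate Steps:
$X = 4$ ($X = 2 - -2 = 2 + 2 = 4$)
$q{\left(T,v \right)} = -2 + \left(4 + v\right) \left(T + \frac{T v}{12}\right)$ ($q{\left(T,v \right)} = -2 + \left(T + \frac{T v}{12}\right) \left(v + 4\right) = -2 + \left(T + T v \frac{1}{12}\right) \left(4 + v\right) = -2 + \left(T + \frac{T v}{12}\right) \left(4 + v\right) = -2 + \left(4 + v\right) \left(T + \frac{T v}{12}\right)$)
$q{\left(31,g{\left(9 \right)} \right)} - -3409 = \left(-2 + 4 \cdot 31 + \frac{1}{12} \cdot 31 \cdot 9^{2} + \frac{4}{3} \cdot 31 \cdot 9\right) - -3409 = \left(-2 + 124 + \frac{1}{12} \cdot 31 \cdot 81 + 372\right) + 3409 = \left(-2 + 124 + \frac{837}{4} + 372\right) + 3409 = \frac{2813}{4} + 3409 = \frac{16449}{4}$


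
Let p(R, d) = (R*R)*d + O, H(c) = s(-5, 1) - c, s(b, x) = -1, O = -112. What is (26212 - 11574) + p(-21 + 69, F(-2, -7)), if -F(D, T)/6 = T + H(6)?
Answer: 208062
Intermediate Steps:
H(c) = -1 - c
F(D, T) = 42 - 6*T (F(D, T) = -6*(T + (-1 - 1*6)) = -6*(T + (-1 - 6)) = -6*(T - 7) = -6*(-7 + T) = 42 - 6*T)
p(R, d) = -112 + d*R² (p(R, d) = (R*R)*d - 112 = R²*d - 112 = d*R² - 112 = -112 + d*R²)
(26212 - 11574) + p(-21 + 69, F(-2, -7)) = (26212 - 11574) + (-112 + (42 - 6*(-7))*(-21 + 69)²) = 14638 + (-112 + (42 + 42)*48²) = 14638 + (-112 + 84*2304) = 14638 + (-112 + 193536) = 14638 + 193424 = 208062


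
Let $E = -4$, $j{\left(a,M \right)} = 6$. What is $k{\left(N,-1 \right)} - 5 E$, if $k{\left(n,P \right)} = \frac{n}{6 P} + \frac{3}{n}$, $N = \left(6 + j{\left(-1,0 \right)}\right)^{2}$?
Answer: $- \frac{191}{48} \approx -3.9792$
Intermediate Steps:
$N = 144$ ($N = \left(6 + 6\right)^{2} = 12^{2} = 144$)
$k{\left(n,P \right)} = \frac{3}{n} + \frac{n}{6 P}$ ($k{\left(n,P \right)} = n \frac{1}{6 P} + \frac{3}{n} = \frac{n}{6 P} + \frac{3}{n} = \frac{3}{n} + \frac{n}{6 P}$)
$k{\left(N,-1 \right)} - 5 E = \left(\frac{3}{144} + \frac{1}{6} \cdot 144 \frac{1}{-1}\right) - -20 = \left(3 \cdot \frac{1}{144} + \frac{1}{6} \cdot 144 \left(-1\right)\right) + 20 = \left(\frac{1}{48} - 24\right) + 20 = - \frac{1151}{48} + 20 = - \frac{191}{48}$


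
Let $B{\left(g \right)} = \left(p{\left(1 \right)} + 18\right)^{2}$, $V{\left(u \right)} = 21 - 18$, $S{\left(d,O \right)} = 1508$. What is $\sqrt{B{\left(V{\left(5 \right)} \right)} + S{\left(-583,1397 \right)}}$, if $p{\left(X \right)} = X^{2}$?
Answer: $\sqrt{1869} \approx 43.232$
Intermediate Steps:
$V{\left(u \right)} = 3$ ($V{\left(u \right)} = 21 - 18 = 3$)
$B{\left(g \right)} = 361$ ($B{\left(g \right)} = \left(1^{2} + 18\right)^{2} = \left(1 + 18\right)^{2} = 19^{2} = 361$)
$\sqrt{B{\left(V{\left(5 \right)} \right)} + S{\left(-583,1397 \right)}} = \sqrt{361 + 1508} = \sqrt{1869}$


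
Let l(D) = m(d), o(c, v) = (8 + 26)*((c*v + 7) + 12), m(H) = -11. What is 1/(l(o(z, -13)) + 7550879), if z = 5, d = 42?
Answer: 1/7550868 ≈ 1.3244e-7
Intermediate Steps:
o(c, v) = 646 + 34*c*v (o(c, v) = 34*((7 + c*v) + 12) = 34*(19 + c*v) = 646 + 34*c*v)
l(D) = -11
1/(l(o(z, -13)) + 7550879) = 1/(-11 + 7550879) = 1/7550868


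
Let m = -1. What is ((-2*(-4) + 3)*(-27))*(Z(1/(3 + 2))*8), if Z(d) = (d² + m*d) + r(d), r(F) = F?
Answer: -2376/25 ≈ -95.040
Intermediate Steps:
Z(d) = d² (Z(d) = (d² - d) + d = d²)
((-2*(-4) + 3)*(-27))*(Z(1/(3 + 2))*8) = ((-2*(-4) + 3)*(-27))*((1/(3 + 2))²*8) = ((8 + 3)*(-27))*((1/5)²*8) = (11*(-27))*((⅕)²*8) = -297*8/25 = -2376/25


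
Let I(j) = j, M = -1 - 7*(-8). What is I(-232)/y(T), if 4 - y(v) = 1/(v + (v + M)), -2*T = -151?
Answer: -47792/823 ≈ -58.070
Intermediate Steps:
M = 55 (M = -1 + 56 = 55)
T = 151/2 (T = -1/2*(-151) = 151/2 ≈ 75.500)
y(v) = 4 - 1/(55 + 2*v) (y(v) = 4 - 1/(v + (v + 55)) = 4 - 1/(v + (55 + v)) = 4 - 1/(55 + 2*v))
I(-232)/y(T) = -232*(55 + 2*(151/2))/(219 + 8*(151/2)) = -232*(55 + 151)/(219 + 604) = -232/(823/206) = -232/((1/206)*823) = -232/823/206 = -232*206/823 = -47792/823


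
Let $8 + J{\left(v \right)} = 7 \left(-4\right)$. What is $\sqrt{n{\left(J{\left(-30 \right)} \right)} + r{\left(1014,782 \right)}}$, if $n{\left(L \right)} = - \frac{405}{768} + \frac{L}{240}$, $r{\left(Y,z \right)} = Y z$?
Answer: $\frac{\sqrt{5074862865}}{80} \approx 890.48$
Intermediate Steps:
$J{\left(v \right)} = -36$ ($J{\left(v \right)} = -8 + 7 \left(-4\right) = -8 - 28 = -36$)
$n{\left(L \right)} = - \frac{135}{256} + \frac{L}{240}$ ($n{\left(L \right)} = \left(-405\right) \frac{1}{768} + L \frac{1}{240} = - \frac{135}{256} + \frac{L}{240}$)
$\sqrt{n{\left(J{\left(-30 \right)} \right)} + r{\left(1014,782 \right)}} = \sqrt{\left(- \frac{135}{256} + \frac{1}{240} \left(-36\right)\right) + 1014 \cdot 782} = \sqrt{\left(- \frac{135}{256} - \frac{3}{20}\right) + 792948} = \sqrt{- \frac{867}{1280} + 792948} = \sqrt{\frac{1014972573}{1280}} = \frac{\sqrt{5074862865}}{80}$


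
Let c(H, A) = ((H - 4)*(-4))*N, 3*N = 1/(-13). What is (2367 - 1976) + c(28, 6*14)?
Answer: 5115/13 ≈ 393.46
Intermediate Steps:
N = -1/39 (N = (1/3)/(-13) = (1/3)*(-1/13) = -1/39 ≈ -0.025641)
c(H, A) = -16/39 + 4*H/39 (c(H, A) = ((H - 4)*(-4))*(-1/39) = ((-4 + H)*(-4))*(-1/39) = (16 - 4*H)*(-1/39) = -16/39 + 4*H/39)
(2367 - 1976) + c(28, 6*14) = (2367 - 1976) + (-16/39 + (4/39)*28) = 391 + (-16/39 + 112/39) = 391 + 32/13 = 5115/13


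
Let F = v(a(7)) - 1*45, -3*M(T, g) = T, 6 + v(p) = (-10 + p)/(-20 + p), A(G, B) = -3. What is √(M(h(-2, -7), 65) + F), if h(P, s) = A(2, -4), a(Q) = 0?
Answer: 3*I*√22/2 ≈ 7.0356*I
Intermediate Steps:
h(P, s) = -3
v(p) = -6 + (-10 + p)/(-20 + p)
M(T, g) = -T/3
F = -101/2 (F = 5*(22 - 1*0)/(-20 + 0) - 1*45 = 5*(22 + 0)/(-20) - 45 = 5*(-1/20)*22 - 45 = -11/2 - 45 = -101/2 ≈ -50.500)
√(M(h(-2, -7), 65) + F) = √(-⅓*(-3) - 101/2) = √(1 - 101/2) = √(-99/2) = 3*I*√22/2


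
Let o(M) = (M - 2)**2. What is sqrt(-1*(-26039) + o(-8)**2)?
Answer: sqrt(36039) ≈ 189.84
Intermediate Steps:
o(M) = (-2 + M)**2
sqrt(-1*(-26039) + o(-8)**2) = sqrt(-1*(-26039) + ((-2 - 8)**2)**2) = sqrt(26039 + ((-10)**2)**2) = sqrt(26039 + 100**2) = sqrt(26039 + 10000) = sqrt(36039)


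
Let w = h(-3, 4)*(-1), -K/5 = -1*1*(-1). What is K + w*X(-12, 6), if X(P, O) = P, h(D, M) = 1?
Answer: 7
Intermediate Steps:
K = -5 (K = -5*(-1*1)*(-1) = -(-5)*(-1) = -5*1 = -5)
w = -1 (w = 1*(-1) = -1)
K + w*X(-12, 6) = -5 - 1*(-12) = -5 + 12 = 7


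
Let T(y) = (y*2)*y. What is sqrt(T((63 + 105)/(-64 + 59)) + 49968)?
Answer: 12*sqrt(9067)/5 ≈ 228.53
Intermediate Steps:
T(y) = 2*y**2 (T(y) = (2*y)*y = 2*y**2)
sqrt(T((63 + 105)/(-64 + 59)) + 49968) = sqrt(2*((63 + 105)/(-64 + 59))**2 + 49968) = sqrt(2*(168/(-5))**2 + 49968) = sqrt(2*(168*(-1/5))**2 + 49968) = sqrt(2*(-168/5)**2 + 49968) = sqrt(2*(28224/25) + 49968) = sqrt(56448/25 + 49968) = sqrt(1305648/25) = 12*sqrt(9067)/5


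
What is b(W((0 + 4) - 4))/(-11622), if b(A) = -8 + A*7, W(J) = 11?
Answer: -23/3874 ≈ -0.0059370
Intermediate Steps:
b(A) = -8 + 7*A
b(W((0 + 4) - 4))/(-11622) = (-8 + 7*11)/(-11622) = (-8 + 77)*(-1/11622) = 69*(-1/11622) = -23/3874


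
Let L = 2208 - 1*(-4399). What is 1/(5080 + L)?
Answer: 1/11687 ≈ 8.5565e-5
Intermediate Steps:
L = 6607 (L = 2208 + 4399 = 6607)
1/(5080 + L) = 1/(5080 + 6607) = 1/11687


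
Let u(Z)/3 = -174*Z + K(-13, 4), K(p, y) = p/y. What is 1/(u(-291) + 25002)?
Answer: 4/707577 ≈ 5.6531e-6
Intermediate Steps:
u(Z) = -39/4 - 522*Z (u(Z) = 3*(-174*Z - 13/4) = 3*(-13/4 - 174*Z) = -39/4 - 522*Z)
1/(u(-291) + 25002) = 1/((-39/4 - 522*(-291)) + 25002) = 1/((-39/4 + 151902) + 25002) = 1/(607569/4 + 25002) = 1/(707577/4) = 4/707577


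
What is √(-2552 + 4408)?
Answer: 8*√29 ≈ 43.081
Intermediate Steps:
√(-2552 + 4408) = √1856 = 8*√29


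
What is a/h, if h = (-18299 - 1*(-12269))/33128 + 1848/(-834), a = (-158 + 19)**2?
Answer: -44484593116/5520797 ≈ -8057.6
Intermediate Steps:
a = 19321 (a = (-139)**2 = 19321)
h = -5520797/2302396 (h = (-18299 + 12269)*(1/33128) + 1848*(-1/834) = -6030*1/33128 - 308/139 = -3015/16564 - 308/139 = -5520797/2302396 ≈ -2.3979)
a/h = 19321/(-5520797/2302396) = 19321*(-2302396/5520797) = -44484593116/5520797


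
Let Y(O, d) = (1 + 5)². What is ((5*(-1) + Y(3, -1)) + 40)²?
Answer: 5041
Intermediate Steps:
Y(O, d) = 36 (Y(O, d) = 6² = 36)
((5*(-1) + Y(3, -1)) + 40)² = ((5*(-1) + 36) + 40)² = ((-5 + 36) + 40)² = (31 + 40)² = 71² = 5041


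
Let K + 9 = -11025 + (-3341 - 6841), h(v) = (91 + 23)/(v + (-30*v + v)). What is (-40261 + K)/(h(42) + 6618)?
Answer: -12049492/1297109 ≈ -9.2895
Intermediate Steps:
h(v) = -57/(14*v) (h(v) = 114/(v - 29*v) = 114/((-28*v)) = 114*(-1/(28*v)) = -57/(14*v))
K = -21216 (K = -9 + (-11025 + (-3341 - 6841)) = -9 + (-11025 - 10182) = -9 - 21207 = -21216)
(-40261 + K)/(h(42) + 6618) = (-40261 - 21216)/(-57/14/42 + 6618) = -61477/(-57/14*1/42 + 6618) = -61477/(-19/196 + 6618) = -61477/1297109/196 = -61477*196/1297109 = -12049492/1297109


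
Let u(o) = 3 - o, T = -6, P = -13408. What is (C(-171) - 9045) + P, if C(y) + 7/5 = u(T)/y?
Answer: -2133173/95 ≈ -22454.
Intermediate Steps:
C(y) = -7/5 + 9/y (C(y) = -7/5 + (3 - 1*(-6))/y = -7/5 + (3 + 6)/y = -7/5 + 9/y)
(C(-171) - 9045) + P = ((-7/5 + 9/(-171)) - 9045) - 13408 = ((-7/5 + 9*(-1/171)) - 9045) - 13408 = ((-7/5 - 1/19) - 9045) - 13408 = (-138/95 - 9045) - 13408 = -859413/95 - 13408 = -2133173/95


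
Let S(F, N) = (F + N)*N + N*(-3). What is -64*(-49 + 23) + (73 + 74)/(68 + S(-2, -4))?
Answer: 173203/104 ≈ 1665.4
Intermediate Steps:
S(F, N) = -3*N + N*(F + N) (S(F, N) = N*(F + N) - 3*N = -3*N + N*(F + N))
-64*(-49 + 23) + (73 + 74)/(68 + S(-2, -4)) = -64*(-49 + 23) + (73 + 74)/(68 - 4*(-3 - 2 - 4)) = -64*(-26) + 147/(68 - 4*(-9)) = 1664 + 147/(68 + 36) = 1664 + 147/104 = 173203/104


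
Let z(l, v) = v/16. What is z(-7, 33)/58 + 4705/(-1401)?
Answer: -4320007/1300128 ≈ -3.3228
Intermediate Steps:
z(l, v) = v/16
z(-7, 33)/58 + 4705/(-1401) = ((1/16)*33)/58 + 4705/(-1401) = (33/16)*(1/58) + 4705*(-1/1401) = 33/928 - 4705/1401 = -4320007/1300128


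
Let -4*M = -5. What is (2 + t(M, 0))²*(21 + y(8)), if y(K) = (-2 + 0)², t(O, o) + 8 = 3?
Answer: 225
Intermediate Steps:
M = 5/4 (M = -¼*(-5) = 5/4 ≈ 1.2500)
t(O, o) = -5 (t(O, o) = -8 + 3 = -5)
y(K) = 4 (y(K) = (-2)² = 4)
(2 + t(M, 0))²*(21 + y(8)) = (2 - 5)²*(21 + 4) = (-3)²*25 = 9*25 = 225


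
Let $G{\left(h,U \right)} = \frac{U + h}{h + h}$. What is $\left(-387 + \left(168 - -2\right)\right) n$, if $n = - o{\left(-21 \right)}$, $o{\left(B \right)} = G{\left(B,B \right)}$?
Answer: $217$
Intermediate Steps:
$G{\left(h,U \right)} = \frac{U + h}{2 h}$
$o{\left(B \right)} = 1$ ($o{\left(B \right)} = \frac{B + B}{2 B} = \frac{2 B}{2 B} = 1$)
$n = -1$ ($n = \left(-1\right) 1 = -1$)
$\left(-387 + \left(168 - -2\right)\right) n = \left(-387 + \left(168 - -2\right)\right) \left(-1\right) = \left(-387 + \left(168 + 2\right)\right) \left(-1\right) = \left(-387 + 170\right) \left(-1\right) = \left(-217\right) \left(-1\right) = 217$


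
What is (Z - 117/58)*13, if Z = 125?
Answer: 92729/58 ≈ 1598.8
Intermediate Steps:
(Z - 117/58)*13 = (125 - 117/58)*13 = (7133/58)*13 = 92729/58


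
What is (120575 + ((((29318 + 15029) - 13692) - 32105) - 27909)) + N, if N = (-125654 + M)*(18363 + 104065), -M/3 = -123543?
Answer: 29991890516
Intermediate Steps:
M = 370629 (M = -3*(-123543) = 370629)
N = 29991799300 (N = (-125654 + 370629)*(18363 + 104065) = 244975*122428 = 29991799300)
(120575 + ((((29318 + 15029) - 13692) - 32105) - 27909)) + N = (120575 + ((((29318 + 15029) - 13692) - 32105) - 27909)) + 29991799300 = (120575 + (((44347 - 13692) - 32105) - 27909)) + 29991799300 = (120575 + ((30655 - 32105) - 27909)) + 29991799300 = (120575 + (-1450 - 27909)) + 29991799300 = (120575 - 29359) + 29991799300 = 91216 + 29991799300 = 29991890516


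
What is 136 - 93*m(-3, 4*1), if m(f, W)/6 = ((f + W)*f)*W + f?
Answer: 8506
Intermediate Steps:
m(f, W) = 6*f + 6*W*f*(W + f) (m(f, W) = 6*(((f + W)*f)*W + f) = 6*(((W + f)*f)*W + f) = 6*((f*(W + f))*W + f) = 6*(W*f*(W + f) + f) = 6*(f + W*f*(W + f)) = 6*f + 6*W*f*(W + f))
136 - 93*m(-3, 4*1) = 136 - 558*(-3)*(1 + (4*1)² + (4*1)*(-3)) = 136 - 558*(-3)*(1 + 4² + 4*(-3)) = 136 - 558*(-3)*(1 + 16 - 12) = 136 - 558*(-3)*5 = 136 - 93*(-90) = 136 + 8370 = 8506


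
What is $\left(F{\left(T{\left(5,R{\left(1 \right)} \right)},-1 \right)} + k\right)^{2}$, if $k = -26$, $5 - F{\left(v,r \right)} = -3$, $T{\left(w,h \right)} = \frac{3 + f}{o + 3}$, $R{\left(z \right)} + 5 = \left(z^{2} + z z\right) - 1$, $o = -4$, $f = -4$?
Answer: $324$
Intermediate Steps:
$R{\left(z \right)} = -6 + 2 z^{2}$ ($R{\left(z \right)} = -5 - \left(1 - z^{2} - z z\right) = -5 + \left(\left(z^{2} + z^{2}\right) - 1\right) = -5 + \left(2 z^{2} - 1\right) = -5 + \left(-1 + 2 z^{2}\right) = -6 + 2 z^{2}$)
$T{\left(w,h \right)} = 1$ ($T{\left(w,h \right)} = \frac{3 - 4}{-4 + 3} = - \frac{1}{-1} = \left(-1\right) \left(-1\right) = 1$)
$F{\left(v,r \right)} = 8$ ($F{\left(v,r \right)} = 5 - -3 = 5 + 3 = 8$)
$\left(F{\left(T{\left(5,R{\left(1 \right)} \right)},-1 \right)} + k\right)^{2} = \left(8 - 26\right)^{2} = \left(-18\right)^{2} = 324$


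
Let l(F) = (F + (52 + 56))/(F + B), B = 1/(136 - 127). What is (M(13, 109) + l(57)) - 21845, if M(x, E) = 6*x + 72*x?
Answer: -10705649/514 ≈ -20828.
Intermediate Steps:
B = ⅑ (B = 1/9 = ⅑ ≈ 0.11111)
M(x, E) = 78*x
l(F) = (108 + F)/(⅑ + F) (l(F) = (F + (52 + 56))/(F + ⅑) = (F + 108)/(⅑ + F) = (108 + F)/(⅑ + F))
(M(13, 109) + l(57)) - 21845 = (78*13 + 9*(108 + 57)/(1 + 9*57)) - 21845 = (1014 + 9*165/(1 + 513)) - 21845 = (1014 + 9*165/514) - 21845 = (1014 + 9*(1/514)*165) - 21845 = (1014 + 1485/514) - 21845 = 522681/514 - 21845 = -10705649/514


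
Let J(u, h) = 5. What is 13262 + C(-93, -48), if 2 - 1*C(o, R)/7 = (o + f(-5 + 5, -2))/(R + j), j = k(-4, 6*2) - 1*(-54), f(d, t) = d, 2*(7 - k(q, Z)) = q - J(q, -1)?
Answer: 66566/5 ≈ 13313.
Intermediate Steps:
k(q, Z) = 19/2 - q/2 (k(q, Z) = 7 - (q - 1*5)/2 = 7 - (q - 5)/2 = 7 - (-5 + q)/2 = 7 + (5/2 - q/2) = 19/2 - q/2)
j = 131/2 (j = (19/2 - 1/2*(-4)) - 1*(-54) = (19/2 + 2) + 54 = 23/2 + 54 = 131/2 ≈ 65.500)
C(o, R) = 14 - 7*o/(131/2 + R) (C(o, R) = 14 - 7*(o + (-5 + 5))/(R + 131/2) = 14 - 7*(o + 0)/(131/2 + R) = 14 - 7*o/(131/2 + R))
13262 + C(-93, -48) = 13262 + 14*(131 - 1*(-93) + 2*(-48))/(131 + 2*(-48)) = 13262 + 14*(131 + 93 - 96)/(131 - 96) = 13262 + 14*128/35 = 13262 + 14*(1/35)*128 = 13262 + 256/5 = 66566/5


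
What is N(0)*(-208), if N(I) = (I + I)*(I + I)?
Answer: 0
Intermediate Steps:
N(I) = 4*I² (N(I) = (2*I)*(2*I) = 4*I²)
N(0)*(-208) = (4*0²)*(-208) = (4*0)*(-208) = 0*(-208) = 0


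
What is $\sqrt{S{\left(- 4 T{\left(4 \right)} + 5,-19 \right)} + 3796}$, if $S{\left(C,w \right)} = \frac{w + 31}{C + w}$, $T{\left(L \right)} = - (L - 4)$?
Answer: $\frac{\sqrt{185962}}{7} \approx 61.605$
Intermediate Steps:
$T{\left(L \right)} = 4 - L$ ($T{\left(L \right)} = - (-4 + L) = 4 - L$)
$S{\left(C,w \right)} = \frac{31 + w}{C + w}$
$\sqrt{S{\left(- 4 T{\left(4 \right)} + 5,-19 \right)} + 3796} = \sqrt{\frac{31 - 19}{\left(- 4 \left(4 - 4\right) + 5\right) - 19} + 3796} = \sqrt{\frac{1}{\left(- 4 \left(4 - 4\right) + 5\right) - 19} \cdot 12 + 3796} = \sqrt{\frac{1}{\left(\left(-4\right) 0 + 5\right) - 19} \cdot 12 + 3796} = \sqrt{\frac{1}{\left(0 + 5\right) - 19} \cdot 12 + 3796} = \sqrt{\frac{1}{5 - 19} \cdot 12 + 3796} = \sqrt{\frac{1}{-14} \cdot 12 + 3796} = \sqrt{\left(- \frac{1}{14}\right) 12 + 3796} = \sqrt{- \frac{6}{7} + 3796} = \sqrt{\frac{26566}{7}} = \frac{\sqrt{185962}}{7}$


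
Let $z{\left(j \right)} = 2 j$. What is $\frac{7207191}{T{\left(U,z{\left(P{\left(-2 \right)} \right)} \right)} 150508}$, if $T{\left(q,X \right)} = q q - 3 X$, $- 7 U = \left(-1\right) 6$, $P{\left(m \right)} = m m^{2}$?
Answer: $\frac{117717453}{119804368} \approx 0.98258$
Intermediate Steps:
$P{\left(m \right)} = m^{3}$
$U = \frac{6}{7}$ ($U = - \frac{\left(-1\right) 6}{7} = \left(- \frac{1}{7}\right) \left(-6\right) = \frac{6}{7} \approx 0.85714$)
$T{\left(q,X \right)} = q^{2} - 3 X$
$\frac{7207191}{T{\left(U,z{\left(P{\left(-2 \right)} \right)} \right)} 150508} = \frac{7207191}{\left(\left(\frac{6}{7}\right)^{2} - 3 \cdot 2 \left(-2\right)^{3}\right) 150508} = \frac{7207191}{\left(\frac{36}{49} - 3 \cdot 2 \left(-8\right)\right) 150508} = \frac{7207191}{\left(\frac{36}{49} - -48\right) 150508} = \frac{7207191}{\left(\frac{36}{49} + 48\right) 150508} = \frac{7207191}{\frac{2388}{49} \cdot 150508} = \frac{7207191}{\frac{359413104}{49}} = 7207191 \cdot \frac{49}{359413104} = \frac{117717453}{119804368}$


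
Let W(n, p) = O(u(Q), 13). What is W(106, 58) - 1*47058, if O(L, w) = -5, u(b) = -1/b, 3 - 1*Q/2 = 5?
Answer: -47063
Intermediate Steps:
Q = -4 (Q = 6 - 2*5 = 6 - 10 = -4)
W(n, p) = -5
W(106, 58) - 1*47058 = -5 - 1*47058 = -5 - 47058 = -47063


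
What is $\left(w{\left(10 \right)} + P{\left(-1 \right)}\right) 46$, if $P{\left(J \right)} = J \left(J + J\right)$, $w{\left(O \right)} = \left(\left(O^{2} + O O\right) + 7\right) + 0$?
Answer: $9614$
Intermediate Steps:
$w{\left(O \right)} = 7 + 2 O^{2}$ ($w{\left(O \right)} = \left(\left(O^{2} + O^{2}\right) + 7\right) + 0 = \left(2 O^{2} + 7\right) + 0 = \left(7 + 2 O^{2}\right) + 0 = 7 + 2 O^{2}$)
$P{\left(J \right)} = 2 J^{2}$ ($P{\left(J \right)} = J 2 J = 2 J^{2}$)
$\left(w{\left(10 \right)} + P{\left(-1 \right)}\right) 46 = \left(\left(7 + 2 \cdot 10^{2}\right) + 2 \left(-1\right)^{2}\right) 46 = \left(\left(7 + 2 \cdot 100\right) + 2 \cdot 1\right) 46 = \left(\left(7 + 200\right) + 2\right) 46 = \left(207 + 2\right) 46 = 209 \cdot 46 = 9614$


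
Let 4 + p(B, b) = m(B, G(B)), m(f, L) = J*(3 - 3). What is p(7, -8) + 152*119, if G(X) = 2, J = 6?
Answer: 18084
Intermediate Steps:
m(f, L) = 0 (m(f, L) = 6*(3 - 3) = 6*0 = 0)
p(B, b) = -4 (p(B, b) = -4 + 0 = -4)
p(7, -8) + 152*119 = -4 + 152*119 = -4 + 18088 = 18084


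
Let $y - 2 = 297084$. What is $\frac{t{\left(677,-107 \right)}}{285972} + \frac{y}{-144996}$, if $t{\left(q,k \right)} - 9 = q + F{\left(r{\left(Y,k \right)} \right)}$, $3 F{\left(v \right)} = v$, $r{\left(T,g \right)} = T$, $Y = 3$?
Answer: $- \frac{7071555445}{3455399676} \approx -2.0465$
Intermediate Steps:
$F{\left(v \right)} = \frac{v}{3}$
$y = 297086$ ($y = 2 + 297084 = 297086$)
$t{\left(q,k \right)} = 10 + q$ ($t{\left(q,k \right)} = 9 + \left(q + \frac{1}{3} \cdot 3\right) = 9 + \left(q + 1\right) = 9 + \left(1 + q\right) = 10 + q$)
$\frac{t{\left(677,-107 \right)}}{285972} + \frac{y}{-144996} = \frac{10 + 677}{285972} + \frac{297086}{-144996} = 687 \cdot \frac{1}{285972} + 297086 \left(- \frac{1}{144996}\right) = \frac{229}{95324} - \frac{148543}{72498} = - \frac{7071555445}{3455399676}$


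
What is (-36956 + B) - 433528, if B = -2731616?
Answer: -3202100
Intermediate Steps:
(-36956 + B) - 433528 = (-36956 - 2731616) - 433528 = -2768572 - 433528 = -3202100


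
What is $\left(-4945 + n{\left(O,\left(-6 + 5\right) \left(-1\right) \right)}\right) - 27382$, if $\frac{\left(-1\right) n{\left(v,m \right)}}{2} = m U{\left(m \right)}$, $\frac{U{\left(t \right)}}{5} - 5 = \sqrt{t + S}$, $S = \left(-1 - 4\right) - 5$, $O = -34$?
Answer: $-32377 - 30 i \approx -32377.0 - 30.0 i$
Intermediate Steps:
$S = -10$ ($S = -5 - 5 = -10$)
$U{\left(t \right)} = 25 + 5 \sqrt{-10 + t}$ ($U{\left(t \right)} = 25 + 5 \sqrt{t - 10} = 25 + 5 \sqrt{-10 + t}$)
$n{\left(v,m \right)} = - 2 m \left(25 + 5 \sqrt{-10 + m}\right)$
$\left(-4945 + n{\left(O,\left(-6 + 5\right) \left(-1\right) \right)}\right) - 27382 = \left(-4945 - 10 \left(-6 + 5\right) \left(-1\right) \left(5 + \sqrt{-10 + \left(-6 + 5\right) \left(-1\right)}\right)\right) - 27382 = \left(-4945 - 10 \left(\left(-1\right) \left(-1\right)\right) \left(5 + \sqrt{-10 - -1}\right)\right) - 27382 = \left(-4945 - 10 \left(5 + \sqrt{-10 + 1}\right)\right) - 27382 = \left(-4945 - 10 \left(5 + \sqrt{-9}\right)\right) - 27382 = \left(-4945 - 10 \left(5 + 3 i\right)\right) - 27382 = \left(-4945 - \left(50 + 30 i\right)\right) - 27382 = \left(-4995 - 30 i\right) - 27382 = -32377 - 30 i$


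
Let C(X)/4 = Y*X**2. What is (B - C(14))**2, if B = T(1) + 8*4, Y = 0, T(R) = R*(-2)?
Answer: 900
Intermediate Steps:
T(R) = -2*R
C(X) = 0 (C(X) = 4*(0*X**2) = 4*0 = 0)
B = 30 (B = -2*1 + 8*4 = -2 + 32 = 30)
(B - C(14))**2 = (30 - 1*0)**2 = (30 + 0)**2 = 30**2 = 900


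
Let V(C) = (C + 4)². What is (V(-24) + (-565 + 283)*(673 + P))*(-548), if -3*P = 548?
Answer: 75554952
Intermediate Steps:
V(C) = (4 + C)²
P = -548/3 (P = -⅓*548 = -548/3 ≈ -182.67)
(V(-24) + (-565 + 283)*(673 + P))*(-548) = ((4 - 24)² + (-565 + 283)*(673 - 548/3))*(-548) = ((-20)² - 282*1471/3)*(-548) = (400 - 138274)*(-548) = -137874*(-548) = 75554952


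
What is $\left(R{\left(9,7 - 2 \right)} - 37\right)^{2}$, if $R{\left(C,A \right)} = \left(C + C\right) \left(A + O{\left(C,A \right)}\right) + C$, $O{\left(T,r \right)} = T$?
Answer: $50176$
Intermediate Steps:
$R{\left(C,A \right)} = C + 2 C \left(A + C\right)$ ($R{\left(C,A \right)} = \left(C + C\right) \left(A + C\right) + C = 2 C \left(A + C\right) + C = C + 2 C \left(A + C\right)$)
$\left(R{\left(9,7 - 2 \right)} - 37\right)^{2} = \left(9 \left(1 + 2 \left(7 - 2\right) + 2 \cdot 9\right) - 37\right)^{2} = \left(9 \left(1 + 2 \left(7 - 2\right) + 18\right) - 37\right)^{2} = \left(9 \left(1 + 2 \cdot 5 + 18\right) - 37\right)^{2} = \left(9 \left(1 + 10 + 18\right) - 37\right)^{2} = \left(9 \cdot 29 - 37\right)^{2} = \left(261 - 37\right)^{2} = 224^{2} = 50176$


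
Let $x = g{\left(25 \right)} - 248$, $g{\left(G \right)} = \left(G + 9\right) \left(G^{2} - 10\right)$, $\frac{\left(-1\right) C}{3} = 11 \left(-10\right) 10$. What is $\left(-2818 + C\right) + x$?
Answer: $21144$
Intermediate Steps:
$C = 3300$ ($C = - 3 \cdot 11 \left(-10\right) 10 = - 3 \left(\left(-110\right) 10\right) = \left(-3\right) \left(-1100\right) = 3300$)
$g{\left(G \right)} = \left(-10 + G^{2}\right) \left(9 + G\right)$ ($g{\left(G \right)} = \left(9 + G\right) \left(-10 + G^{2}\right) = \left(-10 + G^{2}\right) \left(9 + G\right)$)
$x = 20662$ ($x = \left(-90 + 25^{3} - 250 + 9 \cdot 25^{2}\right) - 248 = \left(-90 + 15625 - 250 + 9 \cdot 625\right) - 248 = \left(-90 + 15625 - 250 + 5625\right) - 248 = 20910 - 248 = 20662$)
$\left(-2818 + C\right) + x = \left(-2818 + 3300\right) + 20662 = 482 + 20662 = 21144$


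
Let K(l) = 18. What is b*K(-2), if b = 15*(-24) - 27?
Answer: -6966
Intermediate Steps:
b = -387 (b = -360 - 27 = -387)
b*K(-2) = -387*18 = -6966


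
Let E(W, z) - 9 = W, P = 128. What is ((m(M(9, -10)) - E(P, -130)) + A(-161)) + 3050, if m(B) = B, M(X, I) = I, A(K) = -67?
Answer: 2836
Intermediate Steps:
E(W, z) = 9 + W
((m(M(9, -10)) - E(P, -130)) + A(-161)) + 3050 = ((-10 - (9 + 128)) - 67) + 3050 = ((-10 - 1*137) - 67) + 3050 = ((-10 - 137) - 67) + 3050 = (-147 - 67) + 3050 = -214 + 3050 = 2836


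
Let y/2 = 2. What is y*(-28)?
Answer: -112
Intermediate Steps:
y = 4 (y = 2*2 = 4)
y*(-28) = 4*(-28) = -112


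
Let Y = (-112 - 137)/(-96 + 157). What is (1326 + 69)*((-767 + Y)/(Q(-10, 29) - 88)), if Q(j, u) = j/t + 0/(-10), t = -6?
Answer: 196845660/15799 ≈ 12459.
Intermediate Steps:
Q(j, u) = -j/6 (Q(j, u) = j/(-6) + 0/(-10) = j*(-⅙) + 0*(-⅒) = -j/6 + 0 = -j/6)
Y = -249/61 ≈ -4.0820
(1326 + 69)*((-767 + Y)/(Q(-10, 29) - 88)) = (1326 + 69)*((-767 - 249/61)/(-⅙*(-10) - 88)) = 1395*(-47036/(61*(5/3 - 88))) = 1395*(-47036/(61*(-259/3))) = 1395*(-47036/61*(-3/259)) = 1395*(141108/15799) = 196845660/15799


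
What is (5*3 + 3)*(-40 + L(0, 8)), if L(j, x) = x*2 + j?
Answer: -432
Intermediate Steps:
L(j, x) = j + 2*x (L(j, x) = 2*x + j = j + 2*x)
(5*3 + 3)*(-40 + L(0, 8)) = (5*3 + 3)*(-40 + (0 + 2*8)) = (15 + 3)*(-40 + (0 + 16)) = 18*(-40 + 16) = 18*(-24) = -432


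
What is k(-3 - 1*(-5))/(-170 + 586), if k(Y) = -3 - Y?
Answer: -5/416 ≈ -0.012019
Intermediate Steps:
k(-3 - 1*(-5))/(-170 + 586) = (-3 - (-3 - 1*(-5)))/(-170 + 586) = (-3 - (-3 + 5))/416 = (-3 - 1*2)*(1/416) = (-3 - 2)*(1/416) = -5*1/416 = -5/416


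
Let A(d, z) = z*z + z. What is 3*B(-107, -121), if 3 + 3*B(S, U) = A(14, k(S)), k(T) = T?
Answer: 11339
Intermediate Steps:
A(d, z) = z + z² (A(d, z) = z² + z = z + z²)
B(S, U) = -1 + S*(1 + S)/3 (B(S, U) = -1 + (S*(1 + S))/3 = -1 + S*(1 + S)/3)
3*B(-107, -121) = 3*(-1 + (⅓)*(-107)*(1 - 107)) = 3*(-1 + (⅓)*(-107)*(-106)) = 3*(-1 + 11342/3) = 3*(11339/3) = 11339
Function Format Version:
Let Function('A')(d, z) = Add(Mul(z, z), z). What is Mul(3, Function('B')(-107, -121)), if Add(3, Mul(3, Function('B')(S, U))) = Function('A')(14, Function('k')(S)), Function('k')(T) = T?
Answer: 11339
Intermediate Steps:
Function('A')(d, z) = Add(z, Pow(z, 2)) (Function('A')(d, z) = Add(Pow(z, 2), z) = Add(z, Pow(z, 2)))
Function('B')(S, U) = Add(-1, Mul(Rational(1, 3), S, Add(1, S))) (Function('B')(S, U) = Add(-1, Mul(Rational(1, 3), Mul(S, Add(1, S)))) = Add(-1, Mul(Rational(1, 3), S, Add(1, S))))
Mul(3, Function('B')(-107, -121)) = Mul(3, Add(-1, Mul(Rational(1, 3), -107, Add(1, -107)))) = Mul(3, Add(-1, Mul(Rational(1, 3), -107, -106))) = Mul(3, Add(-1, Rational(11342, 3))) = Mul(3, Rational(11339, 3)) = 11339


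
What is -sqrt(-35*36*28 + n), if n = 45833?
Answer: -sqrt(10553) ≈ -102.73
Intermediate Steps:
-sqrt(-35*36*28 + n) = -sqrt(-35*36*28 + 45833) = -sqrt(-1260*28 + 45833) = -sqrt(-35280 + 45833) = -sqrt(10553)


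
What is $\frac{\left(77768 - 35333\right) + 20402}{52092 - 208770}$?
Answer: $- \frac{62837}{156678} \approx -0.40106$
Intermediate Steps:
$\frac{\left(77768 - 35333\right) + 20402}{52092 - 208770} = \frac{\left(77768 - 35333\right) + 20402}{-156678} = \left(42435 + 20402\right) \left(- \frac{1}{156678}\right) = 62837 \left(- \frac{1}{156678}\right) = - \frac{62837}{156678}$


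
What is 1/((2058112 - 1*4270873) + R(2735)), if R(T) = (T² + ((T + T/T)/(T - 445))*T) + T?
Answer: 229/1207623867 ≈ 1.8963e-7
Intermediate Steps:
R(T) = T + T² + T*(1 + T)/(-445 + T) (R(T) = (T² + ((T + 1)/(-445 + T))*T) + T = (T² + ((1 + T)/(-445 + T))*T) + T = (T² + T*(1 + T)/(-445 + T)) + T = T + T² + T*(1 + T)/(-445 + T))
1/((2058112 - 1*4270873) + R(2735)) = 1/((2058112 - 1*4270873) + 2735*(-444 + 2735² - 443*2735)/(-445 + 2735)) = 1/((2058112 - 4270873) + 2735*(-444 + 7480225 - 1211605)/2290) = 1/(-2212761 + 2735*(1/2290)*6268176) = 1/(-2212761 + 1714346136/229) = 1/(1207623867/229) = 229/1207623867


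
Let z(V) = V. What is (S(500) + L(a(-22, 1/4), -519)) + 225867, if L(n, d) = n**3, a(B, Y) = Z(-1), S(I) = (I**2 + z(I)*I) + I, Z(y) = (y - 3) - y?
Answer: 726340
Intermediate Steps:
Z(y) = -3 (Z(y) = (-3 + y) - y = -3)
S(I) = I + 2*I**2 (S(I) = (I**2 + I*I) + I = (I**2 + I**2) + I = 2*I**2 + I = I + 2*I**2)
a(B, Y) = -3
(S(500) + L(a(-22, 1/4), -519)) + 225867 = (500*(1 + 2*500) + (-3)**3) + 225867 = (500*(1 + 1000) - 27) + 225867 = (500*1001 - 27) + 225867 = (500500 - 27) + 225867 = 500473 + 225867 = 726340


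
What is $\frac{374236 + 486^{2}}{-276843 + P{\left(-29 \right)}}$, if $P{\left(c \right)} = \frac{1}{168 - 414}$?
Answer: $- \frac{150166272}{68103379} \approx -2.205$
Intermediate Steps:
$P{\left(c \right)} = - \frac{1}{246}$ ($P{\left(c \right)} = \frac{1}{-246} = - \frac{1}{246}$)
$\frac{374236 + 486^{2}}{-276843 + P{\left(-29 \right)}} = \frac{374236 + 486^{2}}{-276843 - \frac{1}{246}} = \frac{374236 + 236196}{- \frac{68103379}{246}} = 610432 \left(- \frac{246}{68103379}\right) = - \frac{150166272}{68103379}$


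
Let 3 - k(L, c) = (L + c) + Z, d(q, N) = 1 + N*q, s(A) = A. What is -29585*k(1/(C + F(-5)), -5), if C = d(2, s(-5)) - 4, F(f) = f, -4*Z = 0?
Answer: -4289825/18 ≈ -2.3832e+5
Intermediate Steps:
Z = 0 (Z = -¼*0 = 0)
C = -13 (C = (1 - 5*2) - 4 = (1 - 10) - 4 = -9 - 4 = -13)
k(L, c) = 3 - L - c (k(L, c) = 3 - ((L + c) + 0) = 3 - (L + c) = 3 + (-L - c) = 3 - L - c)
-29585*k(1/(C + F(-5)), -5) = -29585*(3 - 1/(-13 - 5) - 1*(-5)) = -29585*(3 - 1/(-18) + 5) = -29585*(3 - 1*(-1/18) + 5) = -29585*(3 + 1/18 + 5) = -29585*145/18 = -4289825/18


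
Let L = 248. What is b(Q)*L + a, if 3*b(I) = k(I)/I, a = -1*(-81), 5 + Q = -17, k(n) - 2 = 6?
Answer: 1681/33 ≈ 50.939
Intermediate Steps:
k(n) = 8 (k(n) = 2 + 6 = 8)
Q = -22 (Q = -5 - 17 = -22)
a = 81
b(I) = 8/(3*I) (b(I) = (8/I)/3 = 8/(3*I))
b(Q)*L + a = ((8/3)/(-22))*248 + 81 = ((8/3)*(-1/22))*248 + 81 = -4/33*248 + 81 = -992/33 + 81 = 1681/33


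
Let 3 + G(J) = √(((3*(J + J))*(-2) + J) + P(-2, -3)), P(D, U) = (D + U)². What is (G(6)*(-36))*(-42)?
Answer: -4536 + 1512*I*√41 ≈ -4536.0 + 9681.5*I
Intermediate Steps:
G(J) = -3 + √(25 - 11*J) (G(J) = -3 + √(((3*(J + J))*(-2) + J) + (-2 - 3)²) = -3 + √(((3*(2*J))*(-2) + J) + (-5)²) = -3 + √(((6*J)*(-2) + J) + 25) = -3 + √((-12*J + J) + 25) = -3 + √(-11*J + 25) = -3 + √(25 - 11*J))
(G(6)*(-36))*(-42) = ((-3 + √(25 - 11*6))*(-36))*(-42) = ((-3 + √(25 - 66))*(-36))*(-42) = ((-3 + √(-41))*(-36))*(-42) = ((-3 + I*√41)*(-36))*(-42) = (108 - 36*I*√41)*(-42) = -4536 + 1512*I*√41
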